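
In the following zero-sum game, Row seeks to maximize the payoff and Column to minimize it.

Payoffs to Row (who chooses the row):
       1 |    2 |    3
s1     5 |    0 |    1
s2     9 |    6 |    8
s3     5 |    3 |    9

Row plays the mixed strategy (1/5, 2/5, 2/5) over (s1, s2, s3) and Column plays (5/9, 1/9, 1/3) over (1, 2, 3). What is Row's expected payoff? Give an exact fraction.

Against (5/9, 1/9, 1/3), each row's expected payoff is s1: 28/9; s2: 25/3; s3: 55/9.
Taking the (1/5, 2/5, 2/5)-weighted average: (1/5)·(28/9) + (2/5)·(25/3) + (2/5)·(55/9) = 32/5.

32/5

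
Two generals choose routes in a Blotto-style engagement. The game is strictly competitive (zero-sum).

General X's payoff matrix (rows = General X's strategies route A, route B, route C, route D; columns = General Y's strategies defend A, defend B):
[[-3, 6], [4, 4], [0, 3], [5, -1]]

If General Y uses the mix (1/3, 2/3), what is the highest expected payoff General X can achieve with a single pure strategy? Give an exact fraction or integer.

route A: (-3)·(1/3) + (6)·(2/3) = 3.
route B: (4)·(1/3) + (4)·(2/3) = 4.
route C: (0)·(1/3) + (3)·(2/3) = 2.
route D: (5)·(1/3) + (-1)·(2/3) = 1.
The best pure response is route B with expected payoff 4.

4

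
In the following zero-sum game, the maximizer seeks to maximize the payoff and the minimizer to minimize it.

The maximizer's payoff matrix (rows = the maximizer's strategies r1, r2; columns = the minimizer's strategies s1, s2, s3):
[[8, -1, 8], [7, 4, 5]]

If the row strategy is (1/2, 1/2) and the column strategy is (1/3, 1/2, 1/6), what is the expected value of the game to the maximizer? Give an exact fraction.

13/3

Against (1/3, 1/2, 1/6), each row's expected payoff is r1: 7/2; r2: 31/6.
Taking the (1/2, 1/2)-weighted average: (1/2)·(7/2) + (1/2)·(31/6) = 13/3.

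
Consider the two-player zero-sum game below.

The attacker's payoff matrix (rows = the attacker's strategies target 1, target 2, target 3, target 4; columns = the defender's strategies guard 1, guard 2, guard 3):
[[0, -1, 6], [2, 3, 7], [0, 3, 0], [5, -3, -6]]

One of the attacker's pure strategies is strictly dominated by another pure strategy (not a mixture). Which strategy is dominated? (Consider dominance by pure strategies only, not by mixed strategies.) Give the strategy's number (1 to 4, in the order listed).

1

Compare target 1 with target 2: 2 > 0, 3 > -1, 7 > 6.
So target 2 strictly dominates target 1 for the attacker; target 1 is strictly dominated.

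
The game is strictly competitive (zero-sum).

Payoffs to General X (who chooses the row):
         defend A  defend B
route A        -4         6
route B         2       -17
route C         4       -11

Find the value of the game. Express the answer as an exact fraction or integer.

Row route B is strictly dominated by row route C, so General X never plays it.
The remaining 2×2 game on (route A, route C) × (defend A, defend B) has no saddle point. Let General X play route A with probability p; indifference gives −4p + 4(1−p) = 6p − 11(1−p), so p = 3/5.
Similarly General Y's optimal q on defend A is 17/25, and the value is -4·(17/25) + (6)·(8/25) = -4/5.

-4/5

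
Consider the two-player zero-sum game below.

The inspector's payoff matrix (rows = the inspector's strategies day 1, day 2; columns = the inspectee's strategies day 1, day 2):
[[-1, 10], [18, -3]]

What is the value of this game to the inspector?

177/32

Row minima are -1 and -3, so the inspector's maximin is -1; column maxima are 18 and 10, so the inspectee's minimax is 10. These differ, so the equilibrium is in mixed strategies.
Let the inspector play day 1 with probability p. The inspectee is indifferent when −p + 18(1−p) = 10p − 3(1−p), giving p = 21/32.
Let the inspectee play day 1 with probability q. The inspector is indifferent when −q + 10(1−q) = 18q − 3(1−q), giving q = 13/32.
The value is -1·(13/32) + (10)·(19/32) = 177/32.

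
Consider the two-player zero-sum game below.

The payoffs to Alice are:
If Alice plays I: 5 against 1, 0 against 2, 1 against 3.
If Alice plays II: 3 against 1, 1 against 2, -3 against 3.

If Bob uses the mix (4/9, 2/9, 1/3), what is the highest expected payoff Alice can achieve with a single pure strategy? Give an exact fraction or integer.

I: (5)·(4/9) + (0)·(2/9) + (1)·(1/3) = 23/9.
II: (3)·(4/9) + (1)·(2/9) + (-3)·(1/3) = 5/9.
The best pure response is I with expected payoff 23/9.

23/9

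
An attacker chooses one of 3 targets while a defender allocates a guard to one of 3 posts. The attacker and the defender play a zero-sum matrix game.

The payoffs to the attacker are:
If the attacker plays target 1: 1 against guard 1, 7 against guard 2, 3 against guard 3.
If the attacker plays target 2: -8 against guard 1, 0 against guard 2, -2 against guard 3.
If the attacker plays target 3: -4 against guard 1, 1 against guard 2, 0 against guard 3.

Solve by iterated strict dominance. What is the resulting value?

1

Row target 3 is strictly dominated by row target 1 (1>-4, 7>1, 3>0); eliminate target 3.
Column guard 3 is strictly dominated by guard 1 for the defender (1<3, -8<-2); eliminate guard 3.
Column guard 2 is strictly dominated by guard 1 for the defender (1<7, -8<0); eliminate guard 2.
Row target 2 is strictly dominated by row target 1 (1>-8); eliminate target 2.
Only (target 1, guard 1) remains, with payoff 1.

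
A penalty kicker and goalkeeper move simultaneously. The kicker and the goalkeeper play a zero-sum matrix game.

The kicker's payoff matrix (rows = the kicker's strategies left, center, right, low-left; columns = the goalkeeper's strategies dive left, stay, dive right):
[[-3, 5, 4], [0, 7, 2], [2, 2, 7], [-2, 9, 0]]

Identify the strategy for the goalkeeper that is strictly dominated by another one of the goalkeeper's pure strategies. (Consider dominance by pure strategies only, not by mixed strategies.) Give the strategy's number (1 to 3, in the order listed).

3

The goalkeeper prefers columns that give the kicker less. Compare dive right with dive left: -3 < 4, 0 < 2, 2 < 7, -2 < 0.
So dive left strictly dominates dive right for the goalkeeper; dive right is strictly dominated.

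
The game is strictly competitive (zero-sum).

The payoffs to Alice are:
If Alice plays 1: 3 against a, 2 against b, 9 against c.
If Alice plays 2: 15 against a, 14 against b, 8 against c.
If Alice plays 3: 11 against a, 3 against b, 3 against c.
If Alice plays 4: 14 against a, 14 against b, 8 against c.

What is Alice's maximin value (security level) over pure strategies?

The worst-case payoff for each row is 1: 2, 2: 8, 3: 3, 4: 8.
The best of these is 8.

8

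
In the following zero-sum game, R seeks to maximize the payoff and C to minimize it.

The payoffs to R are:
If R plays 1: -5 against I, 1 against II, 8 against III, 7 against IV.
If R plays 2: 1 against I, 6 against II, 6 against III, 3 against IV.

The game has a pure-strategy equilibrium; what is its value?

1

Row minima: -5, 1 → R's maximin is 1.
Column maxima: 1, 6, 8, 7 → C's minimax is 1.
They coincide at (2, I), so the value is 1.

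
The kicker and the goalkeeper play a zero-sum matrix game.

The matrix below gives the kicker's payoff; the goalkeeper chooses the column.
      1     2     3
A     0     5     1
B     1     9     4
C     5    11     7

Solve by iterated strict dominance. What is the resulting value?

Column 2 is strictly dominated by 1 for the goalkeeper (0<5, 1<9, 5<11); eliminate 2.
Row B is strictly dominated by row C (5>1, 7>4); eliminate B.
Row A is strictly dominated by row C (5>0, 7>1); eliminate A.
Column 3 is strictly dominated by 1 for the goalkeeper (5<7); eliminate 3.
Only (C, 1) remains, with payoff 5.

5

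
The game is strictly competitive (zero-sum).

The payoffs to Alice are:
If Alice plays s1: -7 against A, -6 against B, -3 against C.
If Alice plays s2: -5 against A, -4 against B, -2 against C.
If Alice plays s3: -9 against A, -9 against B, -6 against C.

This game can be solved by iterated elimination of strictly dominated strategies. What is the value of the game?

Column C is strictly dominated by A for Bob (-7<-3, -5<-2, -9<-6); eliminate C.
Row s3 is strictly dominated by row s1 (-7>-9, -6>-9); eliminate s3.
Column B is strictly dominated by A for Bob (-7<-6, -5<-4); eliminate B.
Row s1 is strictly dominated by row s2 (-5>-7); eliminate s1.
Only (s2, A) remains, with payoff -5.

-5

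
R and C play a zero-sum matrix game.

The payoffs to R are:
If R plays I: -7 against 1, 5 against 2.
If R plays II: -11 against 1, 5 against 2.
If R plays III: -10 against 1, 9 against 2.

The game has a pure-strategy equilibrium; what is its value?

Row minima: -7, -11, -10 → R's maximin is -7.
Column maxima: -7, 9 → C's minimax is -7.
They coincide at (I, 1), so the value is -7.

-7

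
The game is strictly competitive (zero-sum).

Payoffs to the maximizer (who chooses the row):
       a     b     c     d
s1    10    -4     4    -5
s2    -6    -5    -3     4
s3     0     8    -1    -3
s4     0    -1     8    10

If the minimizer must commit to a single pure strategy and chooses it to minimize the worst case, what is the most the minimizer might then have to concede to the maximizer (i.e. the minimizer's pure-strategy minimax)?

The worst case (largest entry) in each column is a: 10, b: 8, c: 8, d: 10.
The best (smallest) of these is 8.

8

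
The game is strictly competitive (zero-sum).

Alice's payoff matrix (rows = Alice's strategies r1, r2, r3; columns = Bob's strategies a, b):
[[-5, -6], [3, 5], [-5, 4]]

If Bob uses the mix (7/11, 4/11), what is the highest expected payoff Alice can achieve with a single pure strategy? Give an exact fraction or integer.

41/11

r1: (-5)·(7/11) + (-6)·(4/11) = -59/11.
r2: (3)·(7/11) + (5)·(4/11) = 41/11.
r3: (-5)·(7/11) + (4)·(4/11) = -19/11.
The best pure response is r2 with expected payoff 41/11.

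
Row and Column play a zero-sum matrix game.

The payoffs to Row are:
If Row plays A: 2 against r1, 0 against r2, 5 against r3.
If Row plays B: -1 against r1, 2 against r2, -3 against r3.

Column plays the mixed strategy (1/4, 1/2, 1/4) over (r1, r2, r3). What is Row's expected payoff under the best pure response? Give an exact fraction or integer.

A: (2)·(1/4) + (0)·(1/2) + (5)·(1/4) = 7/4.
B: (-1)·(1/4) + (2)·(1/2) + (-3)·(1/4) = 0.
The best pure response is A with expected payoff 7/4.

7/4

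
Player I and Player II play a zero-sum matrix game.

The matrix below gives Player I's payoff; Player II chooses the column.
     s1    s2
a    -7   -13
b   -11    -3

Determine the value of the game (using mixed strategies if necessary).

-61/7

Row minima are -13 and -11, so Player I's maximin is -11; column maxima are -7 and -3, so Player II's minimax is -7. These differ, so the equilibrium is in mixed strategies.
Let Player I play a with probability p. Player II is indifferent when −7p − 11(1−p) = −13p − 3(1−p), giving p = 4/7.
Let Player II play s1 with probability q. Player I is indifferent when −7q − 13(1−q) = −11q − 3(1−q), giving q = 5/7.
The value is -7·(5/7) + (-13)·(2/7) = -61/7.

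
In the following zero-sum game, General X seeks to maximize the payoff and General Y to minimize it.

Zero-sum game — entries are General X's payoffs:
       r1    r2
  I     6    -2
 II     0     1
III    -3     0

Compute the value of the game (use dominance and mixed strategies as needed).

2/3

Row III is strictly dominated by row II, so General X never plays it.
The remaining 2×2 game on (I, II) × (r1, r2) has no saddle point. Let General X play I with probability p; indifference gives 6p = −2p + (1−p), so p = 1/9.
Similarly General Y's optimal q on r1 is 1/3, and the value is 6·(1/3) + (-2)·(2/3) = 2/3.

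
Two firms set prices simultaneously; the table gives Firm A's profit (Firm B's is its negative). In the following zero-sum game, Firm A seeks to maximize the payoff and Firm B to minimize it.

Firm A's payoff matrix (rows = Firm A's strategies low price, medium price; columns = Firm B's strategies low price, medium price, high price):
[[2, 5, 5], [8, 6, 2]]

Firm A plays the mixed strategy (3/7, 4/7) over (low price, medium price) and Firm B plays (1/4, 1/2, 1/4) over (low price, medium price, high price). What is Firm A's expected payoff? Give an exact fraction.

Against (1/4, 1/2, 1/4), each row's expected payoff is low price: 17/4; medium price: 11/2.
Taking the (3/7, 4/7)-weighted average: (3/7)·(17/4) + (4/7)·(11/2) = 139/28.

139/28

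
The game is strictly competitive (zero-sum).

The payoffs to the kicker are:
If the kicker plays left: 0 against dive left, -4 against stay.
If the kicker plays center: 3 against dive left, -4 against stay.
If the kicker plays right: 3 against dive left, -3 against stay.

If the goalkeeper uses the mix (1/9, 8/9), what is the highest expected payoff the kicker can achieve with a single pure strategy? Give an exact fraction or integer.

left: (0)·(1/9) + (-4)·(8/9) = -32/9.
center: (3)·(1/9) + (-4)·(8/9) = -29/9.
right: (3)·(1/9) + (-3)·(8/9) = -7/3.
The best pure response is right with expected payoff -7/3.

-7/3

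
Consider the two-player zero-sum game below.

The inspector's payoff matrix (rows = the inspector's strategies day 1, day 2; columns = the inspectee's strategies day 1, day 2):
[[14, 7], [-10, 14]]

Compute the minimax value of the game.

266/31

Row minima are 7 and -10, so the inspector's maximin is 7; column maxima are 14 and 14, so the inspectee's minimax is 14. These differ, so the equilibrium is in mixed strategies.
Let the inspector play day 1 with probability p. The inspectee is indifferent when 14p − 10(1−p) = 7p + 14(1−p), giving p = 24/31.
Let the inspectee play day 1 with probability q. The inspector is indifferent when 14q + 7(1−q) = −10q + 14(1−q), giving q = 7/31.
The value is 14·(7/31) + (7)·(24/31) = 266/31.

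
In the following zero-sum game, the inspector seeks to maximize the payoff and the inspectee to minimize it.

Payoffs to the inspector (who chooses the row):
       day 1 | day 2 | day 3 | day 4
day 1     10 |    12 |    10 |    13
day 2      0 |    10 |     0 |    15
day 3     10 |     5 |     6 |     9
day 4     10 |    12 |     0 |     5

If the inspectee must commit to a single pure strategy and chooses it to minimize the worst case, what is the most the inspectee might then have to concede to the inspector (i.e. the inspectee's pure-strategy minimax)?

The worst case (largest entry) in each column is day 1: 10, day 2: 12, day 3: 10, day 4: 15.
The best (smallest) of these is 10.

10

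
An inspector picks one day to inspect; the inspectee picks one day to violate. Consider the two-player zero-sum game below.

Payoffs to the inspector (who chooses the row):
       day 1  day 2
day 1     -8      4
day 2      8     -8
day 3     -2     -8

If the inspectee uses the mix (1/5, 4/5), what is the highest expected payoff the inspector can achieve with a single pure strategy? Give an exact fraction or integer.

day 1: (-8)·(1/5) + (4)·(4/5) = 8/5.
day 2: (8)·(1/5) + (-8)·(4/5) = -24/5.
day 3: (-2)·(1/5) + (-8)·(4/5) = -34/5.
The best pure response is day 1 with expected payoff 8/5.

8/5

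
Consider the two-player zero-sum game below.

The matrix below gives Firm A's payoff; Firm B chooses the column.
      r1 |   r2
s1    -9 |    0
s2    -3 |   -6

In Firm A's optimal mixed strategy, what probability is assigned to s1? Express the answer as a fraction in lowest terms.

1/4

Row minima are -9 and -6, so Firm A's maximin is -6; column maxima are -3 and 0, so Firm B's minimax is -3. These differ, so the equilibrium is in mixed strategies.
Let Firm A play s1 with probability p. Firm B is indifferent when −9p − 3(1−p) = −6(1−p), giving p = 1/4.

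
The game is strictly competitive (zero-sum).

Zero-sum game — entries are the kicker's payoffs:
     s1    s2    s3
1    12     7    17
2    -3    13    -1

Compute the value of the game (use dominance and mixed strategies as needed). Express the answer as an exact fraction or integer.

Column s3 is strictly dominated by s1 for the goalkeeper (it gives the kicker more in every row).
The remaining 2×2 game on (1, 2) × (s1, s2) has no saddle point. Let the kicker play 1 with probability p; indifference gives 12p − 3(1−p) = 7p + 13(1−p), so p = 16/21.
Similarly the goalkeeper's optimal q on s1 is 2/7, and the value is 12·(2/7) + (7)·(5/7) = 59/7.

59/7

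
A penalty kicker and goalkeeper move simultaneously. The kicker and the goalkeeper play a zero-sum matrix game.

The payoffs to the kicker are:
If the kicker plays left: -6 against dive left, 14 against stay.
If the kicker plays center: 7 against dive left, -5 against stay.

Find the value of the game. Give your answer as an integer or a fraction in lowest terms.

Row minima are -6 and -5, so the kicker's maximin is -5; column maxima are 7 and 14, so the goalkeeper's minimax is 7. These differ, so the equilibrium is in mixed strategies.
Let the kicker play left with probability p. The goalkeeper is indifferent when −6p + 7(1−p) = 14p − 5(1−p), giving p = 3/8.
Let the goalkeeper play dive left with probability q. The kicker is indifferent when −6q + 14(1−q) = 7q − 5(1−q), giving q = 19/32.
The value is -6·(19/32) + (14)·(13/32) = 17/8.

17/8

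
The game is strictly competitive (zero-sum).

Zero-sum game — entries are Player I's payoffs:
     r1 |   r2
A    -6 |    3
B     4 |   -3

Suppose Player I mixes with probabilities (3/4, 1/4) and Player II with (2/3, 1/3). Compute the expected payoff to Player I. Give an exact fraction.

Against (2/3, 1/3), each row's expected payoff is A: -3; B: 5/3.
Taking the (3/4, 1/4)-weighted average: (3/4)·(-3) + (1/4)·(5/3) = -11/6.

-11/6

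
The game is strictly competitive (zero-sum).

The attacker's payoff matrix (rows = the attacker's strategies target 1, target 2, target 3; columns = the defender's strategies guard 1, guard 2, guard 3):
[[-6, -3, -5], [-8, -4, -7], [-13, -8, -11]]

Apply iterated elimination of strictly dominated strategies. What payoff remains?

-6

Column guard 2 is strictly dominated by guard 1 for the defender (-6<-3, -8<-4, -13<-8); eliminate guard 2.
Column guard 3 is strictly dominated by guard 1 for the defender (-6<-5, -8<-7, -13<-11); eliminate guard 3.
Row target 2 is strictly dominated by row target 1 (-6>-8); eliminate target 2.
Row target 3 is strictly dominated by row target 1 (-6>-13); eliminate target 3.
Only (target 1, guard 1) remains, with payoff -6.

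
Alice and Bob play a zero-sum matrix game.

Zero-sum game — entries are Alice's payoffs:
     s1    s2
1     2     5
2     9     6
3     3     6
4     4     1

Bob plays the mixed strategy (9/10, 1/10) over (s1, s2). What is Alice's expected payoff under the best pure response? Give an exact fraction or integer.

1: (2)·(9/10) + (5)·(1/10) = 23/10.
2: (9)·(9/10) + (6)·(1/10) = 87/10.
3: (3)·(9/10) + (6)·(1/10) = 33/10.
4: (4)·(9/10) + (1)·(1/10) = 37/10.
The best pure response is 2 with expected payoff 87/10.

87/10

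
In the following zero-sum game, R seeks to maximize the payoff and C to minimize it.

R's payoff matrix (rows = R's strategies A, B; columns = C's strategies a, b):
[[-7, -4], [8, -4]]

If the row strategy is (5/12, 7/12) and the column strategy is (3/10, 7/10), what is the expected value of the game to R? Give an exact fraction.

Against (3/10, 7/10), each row's expected payoff is A: -49/10; B: -2/5.
Taking the (5/12, 7/12)-weighted average: (5/12)·(-49/10) + (7/12)·(-2/5) = -91/40.

-91/40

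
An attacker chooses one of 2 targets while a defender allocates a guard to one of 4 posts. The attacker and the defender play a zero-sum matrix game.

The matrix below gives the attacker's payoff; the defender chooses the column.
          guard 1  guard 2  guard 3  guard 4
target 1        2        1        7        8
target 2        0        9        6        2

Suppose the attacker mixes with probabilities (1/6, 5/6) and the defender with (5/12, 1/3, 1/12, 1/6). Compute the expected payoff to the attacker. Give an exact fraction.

89/24

Against (5/12, 1/3, 1/12, 1/6), each row's expected payoff is target 1: 37/12; target 2: 23/6.
Taking the (1/6, 5/6)-weighted average: (1/6)·(37/12) + (5/6)·(23/6) = 89/24.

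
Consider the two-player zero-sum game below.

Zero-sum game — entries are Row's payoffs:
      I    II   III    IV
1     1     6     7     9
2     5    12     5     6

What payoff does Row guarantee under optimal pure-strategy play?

5

Row minima: 1, 5 → Row's maximin is 5.
Column maxima: 5, 12, 7, 9 → Column's minimax is 5.
They coincide at (2, I), so the value is 5.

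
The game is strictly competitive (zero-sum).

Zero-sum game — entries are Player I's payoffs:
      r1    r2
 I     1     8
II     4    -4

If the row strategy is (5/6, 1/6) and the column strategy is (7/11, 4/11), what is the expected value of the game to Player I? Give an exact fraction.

Against (7/11, 4/11), each row's expected payoff is I: 39/11; II: 12/11.
Taking the (5/6, 1/6)-weighted average: (5/6)·(39/11) + (1/6)·(12/11) = 69/22.

69/22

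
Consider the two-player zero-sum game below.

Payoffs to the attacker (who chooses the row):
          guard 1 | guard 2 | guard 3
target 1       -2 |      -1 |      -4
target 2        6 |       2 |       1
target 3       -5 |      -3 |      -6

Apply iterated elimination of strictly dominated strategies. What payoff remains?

Row target 3 is strictly dominated by row target 1 (-2>-5, -1>-3, -4>-6); eliminate target 3.
Column guard 2 is strictly dominated by guard 3 for the defender (-4<-1, 1<2); eliminate guard 2.
Row target 1 is strictly dominated by row target 2 (6>-2, 1>-4); eliminate target 1.
Column guard 1 is strictly dominated by guard 3 for the defender (1<6); eliminate guard 1.
Only (target 2, guard 3) remains, with payoff 1.

1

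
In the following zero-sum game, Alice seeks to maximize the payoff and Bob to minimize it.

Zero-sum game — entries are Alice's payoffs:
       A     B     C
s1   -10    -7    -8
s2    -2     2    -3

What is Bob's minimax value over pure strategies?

The worst case (largest entry) in each column is A: -2, B: 2, C: -3.
The best (smallest) of these is -3.

-3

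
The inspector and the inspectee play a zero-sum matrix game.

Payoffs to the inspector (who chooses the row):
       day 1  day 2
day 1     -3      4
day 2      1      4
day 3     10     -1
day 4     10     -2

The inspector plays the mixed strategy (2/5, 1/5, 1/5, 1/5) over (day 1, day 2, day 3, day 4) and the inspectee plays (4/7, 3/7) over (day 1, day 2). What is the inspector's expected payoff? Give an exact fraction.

87/35

Against (4/7, 3/7), each row's expected payoff is day 1: 0; day 2: 16/7; day 3: 37/7; day 4: 34/7.
Taking the (2/5, 1/5, 1/5, 1/5)-weighted average: (2/5)·(0) + (1/5)·(16/7) + (1/5)·(37/7) + (1/5)·(34/7) = 87/35.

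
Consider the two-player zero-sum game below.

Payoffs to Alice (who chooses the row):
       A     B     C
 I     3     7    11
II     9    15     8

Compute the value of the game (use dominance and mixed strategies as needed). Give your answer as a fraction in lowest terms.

Column B is strictly dominated by A for Bob (it gives Alice more in every row).
The remaining 2×2 game on (I, II) × (A, C) has no saddle point. Let Alice play I with probability p; indifference gives 3p + 9(1−p) = 11p + 8(1−p), so p = 1/9.
Similarly Bob's optimal q on A is 1/3, and the value is 3·(1/3) + (11)·(2/3) = 25/3.

25/3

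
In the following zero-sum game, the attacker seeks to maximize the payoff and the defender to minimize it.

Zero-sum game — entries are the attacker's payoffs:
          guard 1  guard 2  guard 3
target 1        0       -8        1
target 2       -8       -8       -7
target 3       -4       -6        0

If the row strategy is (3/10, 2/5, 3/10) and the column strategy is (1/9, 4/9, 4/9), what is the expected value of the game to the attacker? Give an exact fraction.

-44/9

Against (1/9, 4/9, 4/9), each row's expected payoff is target 1: -28/9; target 2: -68/9; target 3: -28/9.
Taking the (3/10, 2/5, 3/10)-weighted average: (3/10)·(-28/9) + (2/5)·(-68/9) + (3/10)·(-28/9) = -44/9.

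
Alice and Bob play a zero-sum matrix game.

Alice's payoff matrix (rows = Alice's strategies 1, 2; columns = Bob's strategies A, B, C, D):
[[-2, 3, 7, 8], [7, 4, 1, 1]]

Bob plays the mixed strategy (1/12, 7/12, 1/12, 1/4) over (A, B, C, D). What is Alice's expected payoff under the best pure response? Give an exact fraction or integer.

1: (-2)·(1/12) + (3)·(7/12) + (7)·(1/12) + (8)·(1/4) = 25/6.
2: (7)·(1/12) + (4)·(7/12) + (1)·(1/12) + (1)·(1/4) = 13/4.
The best pure response is 1 with expected payoff 25/6.

25/6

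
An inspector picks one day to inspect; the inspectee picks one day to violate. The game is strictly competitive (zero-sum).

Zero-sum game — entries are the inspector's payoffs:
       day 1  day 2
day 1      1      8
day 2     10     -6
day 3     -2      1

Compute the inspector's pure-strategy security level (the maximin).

The worst-case payoff for each row is day 1: 1, day 2: -6, day 3: -2.
The best of these is 1.

1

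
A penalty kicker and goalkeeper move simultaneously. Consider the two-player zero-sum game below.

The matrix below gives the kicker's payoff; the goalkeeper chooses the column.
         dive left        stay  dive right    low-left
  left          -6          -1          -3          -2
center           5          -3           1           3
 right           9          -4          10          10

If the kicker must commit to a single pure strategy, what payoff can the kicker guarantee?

The worst-case payoff for each row is left: -6, center: -3, right: -4.
The best of these is -3.

-3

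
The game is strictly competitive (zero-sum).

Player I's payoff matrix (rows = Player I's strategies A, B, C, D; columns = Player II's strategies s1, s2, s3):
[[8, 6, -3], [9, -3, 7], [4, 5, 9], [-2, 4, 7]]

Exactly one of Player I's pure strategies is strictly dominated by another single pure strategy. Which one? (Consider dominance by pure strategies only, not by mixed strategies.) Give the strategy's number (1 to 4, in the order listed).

Compare D with C: 4 > -2, 5 > 4, 9 > 7.
So C strictly dominates D for Player I; D is strictly dominated.

4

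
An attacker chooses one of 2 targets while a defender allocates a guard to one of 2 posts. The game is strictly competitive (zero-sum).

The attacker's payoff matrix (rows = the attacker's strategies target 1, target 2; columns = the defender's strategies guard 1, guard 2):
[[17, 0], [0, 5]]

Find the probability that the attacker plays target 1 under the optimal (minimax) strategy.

Row minima are 0 and 0, so the attacker's maximin is 0; column maxima are 17 and 5, so the defender's minimax is 5. These differ, so the equilibrium is in mixed strategies.
Let the attacker play target 1 with probability p. The defender is indifferent when 17p = 5(1−p), giving p = 5/22.

5/22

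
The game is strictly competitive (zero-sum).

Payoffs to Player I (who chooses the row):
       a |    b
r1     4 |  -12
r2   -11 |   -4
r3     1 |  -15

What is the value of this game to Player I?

-148/23

Row r3 is strictly dominated by row r1, so Player I never plays it.
The remaining 2×2 game on (r1, r2) × (a, b) has no saddle point. Let Player I play r1 with probability p; indifference gives 4p − 11(1−p) = −12p − 4(1−p), so p = 7/23.
Similarly Player II's optimal q on a is 8/23, and the value is 4·(8/23) + (-12)·(15/23) = -148/23.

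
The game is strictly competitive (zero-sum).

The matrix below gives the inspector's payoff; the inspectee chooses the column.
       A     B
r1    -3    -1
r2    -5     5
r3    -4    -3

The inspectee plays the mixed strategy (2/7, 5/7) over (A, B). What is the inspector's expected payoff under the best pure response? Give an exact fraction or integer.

r1: (-3)·(2/7) + (-1)·(5/7) = -11/7.
r2: (-5)·(2/7) + (5)·(5/7) = 15/7.
r3: (-4)·(2/7) + (-3)·(5/7) = -23/7.
The best pure response is r2 with expected payoff 15/7.

15/7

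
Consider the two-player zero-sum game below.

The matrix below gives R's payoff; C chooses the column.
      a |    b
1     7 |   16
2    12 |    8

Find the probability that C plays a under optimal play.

8/13

Row minima are 7 and 8, so R's maximin is 8; column maxima are 12 and 16, so C's minimax is 12. These differ, so the equilibrium is in mixed strategies.
Let C play a with probability q. R is indifferent when 7q + 16(1−q) = 12q + 8(1−q), giving q = 8/13.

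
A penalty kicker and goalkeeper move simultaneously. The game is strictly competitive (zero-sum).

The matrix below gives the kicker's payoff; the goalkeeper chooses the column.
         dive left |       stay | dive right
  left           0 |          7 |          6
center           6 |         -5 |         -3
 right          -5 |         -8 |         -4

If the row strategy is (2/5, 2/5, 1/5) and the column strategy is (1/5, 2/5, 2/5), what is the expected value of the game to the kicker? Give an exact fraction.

Against (1/5, 2/5, 2/5), each row's expected payoff is left: 26/5; center: -2; right: -29/5.
Taking the (2/5, 2/5, 1/5)-weighted average: (2/5)·(26/5) + (2/5)·(-2) + (1/5)·(-29/5) = 3/25.

3/25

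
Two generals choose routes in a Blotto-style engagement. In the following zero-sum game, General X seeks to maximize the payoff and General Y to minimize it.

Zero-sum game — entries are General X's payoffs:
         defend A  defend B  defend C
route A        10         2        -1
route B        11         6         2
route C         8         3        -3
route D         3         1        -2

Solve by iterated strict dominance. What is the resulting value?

Row route C is strictly dominated by row route B (11>8, 6>3, 2>-3); eliminate route C.
Row route D is strictly dominated by row route A (10>3, 2>1, -1>-2); eliminate route D.
Column defend A is strictly dominated by defend B for General Y (2<10, 6<11); eliminate defend A.
Column defend B is strictly dominated by defend C for General Y (-1<2, 2<6); eliminate defend B.
Row route A is strictly dominated by row route B (2>-1); eliminate route A.
Only (route B, defend C) remains, with payoff 2.

2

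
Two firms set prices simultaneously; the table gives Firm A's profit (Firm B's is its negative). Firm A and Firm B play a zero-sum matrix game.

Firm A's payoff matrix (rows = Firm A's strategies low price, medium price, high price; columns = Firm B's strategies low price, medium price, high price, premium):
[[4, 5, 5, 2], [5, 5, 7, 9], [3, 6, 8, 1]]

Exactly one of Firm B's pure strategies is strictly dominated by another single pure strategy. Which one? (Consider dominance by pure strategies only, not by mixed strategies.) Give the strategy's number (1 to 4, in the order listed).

3

Firm B prefers columns that give Firm A less. Compare high price with low price: 4 < 5, 5 < 7, 3 < 8.
So low price strictly dominates high price for Firm B; high price is strictly dominated.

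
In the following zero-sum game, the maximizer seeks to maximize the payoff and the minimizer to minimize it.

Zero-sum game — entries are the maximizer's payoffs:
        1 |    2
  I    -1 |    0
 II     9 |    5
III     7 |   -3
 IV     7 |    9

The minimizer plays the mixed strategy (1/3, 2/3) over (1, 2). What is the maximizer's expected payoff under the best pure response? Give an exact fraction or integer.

25/3

I: (-1)·(1/3) + (0)·(2/3) = -1/3.
II: (9)·(1/3) + (5)·(2/3) = 19/3.
III: (7)·(1/3) + (-3)·(2/3) = 1/3.
IV: (7)·(1/3) + (9)·(2/3) = 25/3.
The best pure response is IV with expected payoff 25/3.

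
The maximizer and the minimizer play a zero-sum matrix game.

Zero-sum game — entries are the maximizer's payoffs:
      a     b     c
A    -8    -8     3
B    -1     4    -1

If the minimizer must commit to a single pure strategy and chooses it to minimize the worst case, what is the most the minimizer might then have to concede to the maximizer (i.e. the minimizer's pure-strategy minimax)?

-1

The worst case (largest entry) in each column is a: -1, b: 4, c: 3.
The best (smallest) of these is -1.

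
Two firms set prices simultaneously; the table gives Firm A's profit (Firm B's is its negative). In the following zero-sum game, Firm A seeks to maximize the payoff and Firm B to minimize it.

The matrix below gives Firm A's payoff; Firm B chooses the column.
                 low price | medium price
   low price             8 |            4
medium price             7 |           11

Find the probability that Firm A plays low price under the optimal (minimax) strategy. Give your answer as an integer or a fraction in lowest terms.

Row minima are 4 and 7, so Firm A's maximin is 7; column maxima are 8 and 11, so Firm B's minimax is 8. These differ, so the equilibrium is in mixed strategies.
Let Firm A play low price with probability p. Firm B is indifferent when 8p + 7(1−p) = 4p + 11(1−p), giving p = 1/2.

1/2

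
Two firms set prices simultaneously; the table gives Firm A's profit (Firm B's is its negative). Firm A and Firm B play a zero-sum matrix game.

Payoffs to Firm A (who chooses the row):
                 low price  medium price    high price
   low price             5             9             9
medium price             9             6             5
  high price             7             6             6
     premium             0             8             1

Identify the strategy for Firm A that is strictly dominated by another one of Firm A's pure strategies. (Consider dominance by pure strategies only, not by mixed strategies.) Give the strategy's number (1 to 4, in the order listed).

Compare premium with low price: 5 > 0, 9 > 8, 9 > 1.
So low price strictly dominates premium for Firm A; premium is strictly dominated.

4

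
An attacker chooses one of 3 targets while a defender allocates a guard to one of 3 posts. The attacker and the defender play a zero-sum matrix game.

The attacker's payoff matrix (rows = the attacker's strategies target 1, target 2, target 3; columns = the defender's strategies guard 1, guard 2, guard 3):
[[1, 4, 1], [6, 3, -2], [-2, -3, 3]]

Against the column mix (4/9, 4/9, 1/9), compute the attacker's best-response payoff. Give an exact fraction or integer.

target 1: (1)·(4/9) + (4)·(4/9) + (1)·(1/9) = 7/3.
target 2: (6)·(4/9) + (3)·(4/9) + (-2)·(1/9) = 34/9.
target 3: (-2)·(4/9) + (-3)·(4/9) + (3)·(1/9) = -17/9.
The best pure response is target 2 with expected payoff 34/9.

34/9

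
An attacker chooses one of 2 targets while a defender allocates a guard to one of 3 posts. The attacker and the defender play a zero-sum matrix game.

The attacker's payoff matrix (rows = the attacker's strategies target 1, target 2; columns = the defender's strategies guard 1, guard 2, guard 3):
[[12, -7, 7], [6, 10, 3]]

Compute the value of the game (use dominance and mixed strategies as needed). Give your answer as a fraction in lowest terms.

Column guard 1 is strictly dominated by guard 3 for the defender (it gives the attacker more in every row).
The remaining 2×2 game on (target 1, target 2) × (guard 2, guard 3) has no saddle point. Let the attacker play target 1 with probability p; indifference gives −7p + 10(1−p) = 7p + 3(1−p), so p = 1/3.
Similarly the defender's optimal q on guard 2 is 4/21, and the value is -7·(4/21) + (7)·(17/21) = 13/3.

13/3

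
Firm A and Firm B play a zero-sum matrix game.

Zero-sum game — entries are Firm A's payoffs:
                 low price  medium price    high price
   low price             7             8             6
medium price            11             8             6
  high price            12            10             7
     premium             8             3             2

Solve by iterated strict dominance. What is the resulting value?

7

Row low price is strictly dominated by row high price (12>7, 10>8, 7>6); eliminate low price.
Row premium is strictly dominated by row medium price (11>8, 8>3, 6>2); eliminate premium.
Row medium price is strictly dominated by row high price (12>11, 10>8, 7>6); eliminate medium price.
Column medium price is strictly dominated by high price for Firm B (7<10); eliminate medium price.
Column low price is strictly dominated by high price for Firm B (7<12); eliminate low price.
Only (high price, high price) remains, with payoff 7.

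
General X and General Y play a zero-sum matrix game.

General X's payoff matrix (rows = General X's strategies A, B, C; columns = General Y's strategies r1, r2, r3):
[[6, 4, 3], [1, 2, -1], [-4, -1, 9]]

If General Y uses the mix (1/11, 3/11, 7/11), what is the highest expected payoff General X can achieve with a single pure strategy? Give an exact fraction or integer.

A: (6)·(1/11) + (4)·(3/11) + (3)·(7/11) = 39/11.
B: (1)·(1/11) + (2)·(3/11) + (-1)·(7/11) = 0.
C: (-4)·(1/11) + (-1)·(3/11) + (9)·(7/11) = 56/11.
The best pure response is C with expected payoff 56/11.

56/11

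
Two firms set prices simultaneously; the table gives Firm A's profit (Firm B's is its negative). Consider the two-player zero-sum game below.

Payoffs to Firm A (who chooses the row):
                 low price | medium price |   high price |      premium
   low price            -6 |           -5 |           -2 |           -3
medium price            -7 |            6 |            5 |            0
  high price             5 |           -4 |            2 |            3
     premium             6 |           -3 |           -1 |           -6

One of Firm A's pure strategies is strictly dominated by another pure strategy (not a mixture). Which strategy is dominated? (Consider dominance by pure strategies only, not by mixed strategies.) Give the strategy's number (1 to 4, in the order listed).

Compare low price with high price: 5 > -6, -4 > -5, 2 > -2, 3 > -3.
So high price strictly dominates low price for Firm A; low price is strictly dominated.

1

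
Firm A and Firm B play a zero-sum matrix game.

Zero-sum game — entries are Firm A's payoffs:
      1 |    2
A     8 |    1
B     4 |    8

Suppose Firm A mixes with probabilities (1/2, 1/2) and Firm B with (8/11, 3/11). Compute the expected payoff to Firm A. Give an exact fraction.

123/22

Against (8/11, 3/11), each row's expected payoff is A: 67/11; B: 56/11.
Taking the (1/2, 1/2)-weighted average: (1/2)·(67/11) + (1/2)·(56/11) = 123/22.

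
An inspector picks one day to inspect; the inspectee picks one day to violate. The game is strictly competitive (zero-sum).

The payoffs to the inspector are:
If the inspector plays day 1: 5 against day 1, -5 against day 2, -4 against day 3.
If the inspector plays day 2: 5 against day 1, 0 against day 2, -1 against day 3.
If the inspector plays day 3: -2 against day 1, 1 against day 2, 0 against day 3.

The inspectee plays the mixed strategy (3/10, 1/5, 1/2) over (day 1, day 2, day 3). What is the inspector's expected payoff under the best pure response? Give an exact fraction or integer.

1

day 1: (5)·(3/10) + (-5)·(1/5) + (-4)·(1/2) = -3/2.
day 2: (5)·(3/10) + (0)·(1/5) + (-1)·(1/2) = 1.
day 3: (-2)·(3/10) + (1)·(1/5) + (0)·(1/2) = -2/5.
The best pure response is day 2 with expected payoff 1.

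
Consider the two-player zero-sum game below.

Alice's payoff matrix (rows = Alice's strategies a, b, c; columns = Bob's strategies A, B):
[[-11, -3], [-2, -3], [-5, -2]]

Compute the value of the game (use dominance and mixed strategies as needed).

Row a is strictly dominated by row c, so Alice never plays it.
The remaining 2×2 game on (b, c) × (A, B) has no saddle point. Let Alice play b with probability p; indifference gives −2p − 5(1−p) = −3p − 2(1−p), so p = 3/4.
Similarly Bob's optimal q on A is 1/4, and the value is -2·(1/4) + (-3)·(3/4) = -11/4.

-11/4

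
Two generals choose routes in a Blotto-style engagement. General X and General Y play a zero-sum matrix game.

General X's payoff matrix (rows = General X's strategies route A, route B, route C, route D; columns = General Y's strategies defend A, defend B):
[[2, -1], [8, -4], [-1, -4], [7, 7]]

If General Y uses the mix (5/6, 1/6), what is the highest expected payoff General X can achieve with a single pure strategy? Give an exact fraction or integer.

7

route A: (2)·(5/6) + (-1)·(1/6) = 3/2.
route B: (8)·(5/6) + (-4)·(1/6) = 6.
route C: (-1)·(5/6) + (-4)·(1/6) = -3/2.
route D: (7)·(5/6) + (7)·(1/6) = 7.
The best pure response is route D with expected payoff 7.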